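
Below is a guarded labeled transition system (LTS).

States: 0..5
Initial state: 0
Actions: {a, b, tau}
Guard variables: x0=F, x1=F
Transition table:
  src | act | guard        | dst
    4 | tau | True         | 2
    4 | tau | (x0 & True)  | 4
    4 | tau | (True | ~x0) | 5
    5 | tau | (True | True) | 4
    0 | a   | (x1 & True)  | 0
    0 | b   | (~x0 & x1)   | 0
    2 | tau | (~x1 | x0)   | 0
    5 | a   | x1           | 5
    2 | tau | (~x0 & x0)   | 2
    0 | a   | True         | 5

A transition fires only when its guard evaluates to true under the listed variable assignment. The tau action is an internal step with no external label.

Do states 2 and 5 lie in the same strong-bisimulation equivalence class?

Refine partition for ~:
  π0 = {{0,1,2,3,4,5}}
  π1 = {{0},{1,3},{2,4,5}}
  π2 = {{0},{1,3},{2},{4,5}}
  π3 = {{0},{1,3},{2},{4},{5}}
Fixed point at round 4; 5 class(es).
class of 2: {2}; class of 5: {5}

Answer: NOT BISIMILAR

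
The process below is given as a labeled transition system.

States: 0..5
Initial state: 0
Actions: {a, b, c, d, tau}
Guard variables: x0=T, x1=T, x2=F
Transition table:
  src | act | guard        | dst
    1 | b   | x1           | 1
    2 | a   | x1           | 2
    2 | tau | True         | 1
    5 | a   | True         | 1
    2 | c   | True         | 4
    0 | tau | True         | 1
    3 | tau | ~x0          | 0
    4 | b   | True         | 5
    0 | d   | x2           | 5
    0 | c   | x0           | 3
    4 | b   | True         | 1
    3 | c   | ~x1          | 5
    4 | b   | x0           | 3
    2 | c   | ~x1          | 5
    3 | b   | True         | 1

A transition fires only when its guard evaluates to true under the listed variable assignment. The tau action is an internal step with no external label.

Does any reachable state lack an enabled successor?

Answer: DEADLOCK-FREE

Working:
Reach set: {0,1,3}
  0: c→3  tau→1  [2 out]
  1: b→1  [1 out]
  3: b→1  [1 out]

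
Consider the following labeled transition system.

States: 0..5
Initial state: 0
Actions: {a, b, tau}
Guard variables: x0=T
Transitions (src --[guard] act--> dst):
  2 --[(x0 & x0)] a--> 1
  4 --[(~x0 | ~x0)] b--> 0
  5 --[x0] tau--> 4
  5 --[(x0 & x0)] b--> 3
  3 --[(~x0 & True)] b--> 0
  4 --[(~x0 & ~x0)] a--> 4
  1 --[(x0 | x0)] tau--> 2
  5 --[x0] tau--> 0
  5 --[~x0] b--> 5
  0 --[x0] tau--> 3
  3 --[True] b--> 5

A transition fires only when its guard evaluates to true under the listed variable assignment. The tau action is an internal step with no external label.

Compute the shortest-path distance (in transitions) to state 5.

Breadth-first toward 5:
  depth 0: {0}
  depth 1: {3}
  depth 2: {5}
5 enters at depth 2; path tau·b

Answer: 2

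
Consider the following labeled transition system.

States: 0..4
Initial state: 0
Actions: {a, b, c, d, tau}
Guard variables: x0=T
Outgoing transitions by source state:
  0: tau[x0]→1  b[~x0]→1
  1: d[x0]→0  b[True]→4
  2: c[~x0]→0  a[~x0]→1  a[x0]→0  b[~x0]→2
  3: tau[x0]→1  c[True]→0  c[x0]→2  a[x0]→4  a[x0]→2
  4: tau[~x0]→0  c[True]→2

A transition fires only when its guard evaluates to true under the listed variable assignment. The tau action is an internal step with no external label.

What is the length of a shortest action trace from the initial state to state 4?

Answer: 2

Trace:
Breadth-first toward 4:
  L0 = {0}
  L1 = {1}
  L2 = {4}
first hit 4 at d=2 via tau·b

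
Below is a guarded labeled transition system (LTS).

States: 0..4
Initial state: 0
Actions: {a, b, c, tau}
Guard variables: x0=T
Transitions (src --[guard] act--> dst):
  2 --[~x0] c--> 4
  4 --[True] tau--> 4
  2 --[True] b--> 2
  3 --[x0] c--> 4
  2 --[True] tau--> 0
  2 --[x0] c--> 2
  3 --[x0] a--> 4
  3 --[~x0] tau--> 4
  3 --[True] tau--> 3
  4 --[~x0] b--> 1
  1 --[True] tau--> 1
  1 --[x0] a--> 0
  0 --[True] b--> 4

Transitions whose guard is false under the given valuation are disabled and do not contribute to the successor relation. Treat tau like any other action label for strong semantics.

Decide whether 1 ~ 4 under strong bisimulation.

Compute ~ classes (split until stable):
  P[0] = {{0,1,2,3,4}}
  P[1] = {{0},{1},{2},{3},{4}}
Fixed point at round 2; 5 class(es).
[1]={1}  [4]={4}

Answer: NOT BISIMILAR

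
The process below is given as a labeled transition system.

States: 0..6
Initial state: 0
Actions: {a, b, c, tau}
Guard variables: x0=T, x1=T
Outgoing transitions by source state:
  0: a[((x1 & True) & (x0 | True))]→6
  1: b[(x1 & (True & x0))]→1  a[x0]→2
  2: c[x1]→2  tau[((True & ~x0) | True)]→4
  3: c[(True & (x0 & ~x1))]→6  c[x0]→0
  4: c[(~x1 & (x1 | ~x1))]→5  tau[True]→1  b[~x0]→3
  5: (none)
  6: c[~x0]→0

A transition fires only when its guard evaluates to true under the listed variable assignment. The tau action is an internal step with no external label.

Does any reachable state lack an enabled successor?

R = {0,6}
  0: a→6  [1 out]
  6: ∅  [deadlock]
Path to 6: a

Answer: DEADLOCK at state 6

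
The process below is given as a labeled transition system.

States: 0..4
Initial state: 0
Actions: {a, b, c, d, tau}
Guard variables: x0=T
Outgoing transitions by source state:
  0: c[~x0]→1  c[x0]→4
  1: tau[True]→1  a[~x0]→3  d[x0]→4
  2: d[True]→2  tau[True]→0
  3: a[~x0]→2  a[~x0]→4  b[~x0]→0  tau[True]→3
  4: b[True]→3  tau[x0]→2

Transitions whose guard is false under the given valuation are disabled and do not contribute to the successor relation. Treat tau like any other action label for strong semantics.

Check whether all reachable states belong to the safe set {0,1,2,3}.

Answer: INVARIANT VIOLATED at state 4

Analysis:
Inv-set: {0,1,2,3}
Reach set: {0,2,3,4}
  0: safe
  2: safe
  3: safe
  4: ✗ unsafe
reach 4 via c — violates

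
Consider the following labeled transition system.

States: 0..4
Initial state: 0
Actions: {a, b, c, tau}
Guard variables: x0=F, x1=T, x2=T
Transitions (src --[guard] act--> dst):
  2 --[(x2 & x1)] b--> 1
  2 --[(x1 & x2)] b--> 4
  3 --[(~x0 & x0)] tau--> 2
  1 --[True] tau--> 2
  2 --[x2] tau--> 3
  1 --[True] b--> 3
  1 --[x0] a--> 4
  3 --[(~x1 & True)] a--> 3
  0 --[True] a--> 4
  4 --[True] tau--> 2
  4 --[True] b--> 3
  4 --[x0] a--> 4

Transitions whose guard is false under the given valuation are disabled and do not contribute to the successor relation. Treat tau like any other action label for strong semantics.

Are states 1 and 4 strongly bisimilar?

Bisimulation quotient by refinement:
  round 0: {{0,1,2,3,4}}
  round 1: {{0},{1,2,4},{3}}
  round 2: {{0},{1,4},{2},{3}}
4 equivalence class(es) (converged in 3)
1∈{1,4}, 4∈{1,4}

Answer: BISIMILAR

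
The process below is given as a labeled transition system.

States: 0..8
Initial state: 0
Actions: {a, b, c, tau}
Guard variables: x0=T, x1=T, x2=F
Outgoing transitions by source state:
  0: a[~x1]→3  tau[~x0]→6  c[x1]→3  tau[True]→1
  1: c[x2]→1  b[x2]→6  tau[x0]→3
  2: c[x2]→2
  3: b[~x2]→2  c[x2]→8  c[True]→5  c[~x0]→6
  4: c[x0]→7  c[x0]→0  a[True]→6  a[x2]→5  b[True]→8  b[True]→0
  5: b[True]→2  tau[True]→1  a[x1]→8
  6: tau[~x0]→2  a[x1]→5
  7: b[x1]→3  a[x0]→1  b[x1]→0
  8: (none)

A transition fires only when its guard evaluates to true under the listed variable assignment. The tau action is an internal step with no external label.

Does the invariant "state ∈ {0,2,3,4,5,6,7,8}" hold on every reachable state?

Answer: INVARIANT VIOLATED at state 1

Working:
Safe = {0,2,3,4,5,6,7,8}
Reachable = {0,1,2,3,5,8}
  0: ok
  1: ✗ unsafe
  2: ok
  3: ok
  5: ok
  8: ok
witness against invariant: tau → 1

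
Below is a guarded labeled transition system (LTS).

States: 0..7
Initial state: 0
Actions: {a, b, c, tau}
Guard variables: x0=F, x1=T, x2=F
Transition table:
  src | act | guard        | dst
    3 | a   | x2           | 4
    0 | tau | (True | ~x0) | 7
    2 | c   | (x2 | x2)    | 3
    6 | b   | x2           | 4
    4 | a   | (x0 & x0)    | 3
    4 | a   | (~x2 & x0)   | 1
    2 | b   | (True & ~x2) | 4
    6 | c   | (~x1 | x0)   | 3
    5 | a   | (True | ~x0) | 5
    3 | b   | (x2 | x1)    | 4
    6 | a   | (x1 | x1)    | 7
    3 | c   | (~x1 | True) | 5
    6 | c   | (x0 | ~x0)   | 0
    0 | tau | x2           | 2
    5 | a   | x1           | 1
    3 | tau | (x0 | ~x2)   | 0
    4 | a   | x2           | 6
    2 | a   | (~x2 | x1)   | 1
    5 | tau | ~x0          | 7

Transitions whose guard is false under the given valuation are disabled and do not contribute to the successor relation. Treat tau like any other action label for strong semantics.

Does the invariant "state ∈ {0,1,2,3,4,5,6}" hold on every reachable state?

Allowed set {0,1,2,3,4,5,6}
Reachable = {0,7}
  0: ok
  7: VIOLATES
reach 7 via tau — violates

Answer: INVARIANT VIOLATED at state 7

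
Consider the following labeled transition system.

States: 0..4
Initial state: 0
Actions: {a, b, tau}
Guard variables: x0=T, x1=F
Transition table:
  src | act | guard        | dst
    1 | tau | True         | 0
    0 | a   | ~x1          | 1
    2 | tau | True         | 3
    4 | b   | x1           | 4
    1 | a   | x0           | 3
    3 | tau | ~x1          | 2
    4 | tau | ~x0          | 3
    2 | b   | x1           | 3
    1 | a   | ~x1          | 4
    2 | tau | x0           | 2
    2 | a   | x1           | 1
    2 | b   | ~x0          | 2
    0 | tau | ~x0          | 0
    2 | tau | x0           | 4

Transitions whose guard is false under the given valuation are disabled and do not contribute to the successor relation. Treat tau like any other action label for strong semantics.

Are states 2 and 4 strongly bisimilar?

Refine partition for ~:
  π0 = {{0,1,2,3,4}}
  π1 = {{0},{1},{2,3},{4}}
  π2 = {{0},{1},{2},{3},{4}}
stable after 3 split(s): 5 block(s)
[2]={2}  [4]={4}

Answer: NOT BISIMILAR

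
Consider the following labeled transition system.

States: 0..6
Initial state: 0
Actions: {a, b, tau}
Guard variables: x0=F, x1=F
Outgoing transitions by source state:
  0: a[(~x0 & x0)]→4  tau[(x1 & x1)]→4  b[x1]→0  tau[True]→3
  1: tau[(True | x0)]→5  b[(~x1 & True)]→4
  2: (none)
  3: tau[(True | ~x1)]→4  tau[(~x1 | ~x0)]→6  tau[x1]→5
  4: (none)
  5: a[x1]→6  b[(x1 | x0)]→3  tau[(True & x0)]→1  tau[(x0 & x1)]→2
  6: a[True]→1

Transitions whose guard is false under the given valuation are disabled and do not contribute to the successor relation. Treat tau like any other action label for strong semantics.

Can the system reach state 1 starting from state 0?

After dropping false guards: 6 live edges.
Layer 0: {0}
Layer 1: {3}  cumulative {0,3}
Layer 2: {4,6}  cumulative {0,3,4,6}
Layer 3: {1}  cumulative {0,1,3,4,6}
Layer 4: {5}  cumulative {0,1,3,4,5,6}
R = {0,1,3,4,5,6}
witness 1: tau·tau·a

Answer: REACHABLE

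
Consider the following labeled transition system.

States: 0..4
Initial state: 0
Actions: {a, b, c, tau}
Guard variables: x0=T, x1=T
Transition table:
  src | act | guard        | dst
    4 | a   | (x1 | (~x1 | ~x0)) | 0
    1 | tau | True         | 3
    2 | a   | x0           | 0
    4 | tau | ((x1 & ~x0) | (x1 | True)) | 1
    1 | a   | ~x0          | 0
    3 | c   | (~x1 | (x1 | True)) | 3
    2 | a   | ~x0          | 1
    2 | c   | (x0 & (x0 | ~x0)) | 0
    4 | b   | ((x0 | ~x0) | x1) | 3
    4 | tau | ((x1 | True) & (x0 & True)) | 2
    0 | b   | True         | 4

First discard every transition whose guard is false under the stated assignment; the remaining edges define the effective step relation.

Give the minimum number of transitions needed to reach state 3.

Breadth-first toward 3:
  L0 = {0}
  L1 = {4}
  L2 = {1,2,3}
first hit 3 at d=2 via b·b

Answer: 2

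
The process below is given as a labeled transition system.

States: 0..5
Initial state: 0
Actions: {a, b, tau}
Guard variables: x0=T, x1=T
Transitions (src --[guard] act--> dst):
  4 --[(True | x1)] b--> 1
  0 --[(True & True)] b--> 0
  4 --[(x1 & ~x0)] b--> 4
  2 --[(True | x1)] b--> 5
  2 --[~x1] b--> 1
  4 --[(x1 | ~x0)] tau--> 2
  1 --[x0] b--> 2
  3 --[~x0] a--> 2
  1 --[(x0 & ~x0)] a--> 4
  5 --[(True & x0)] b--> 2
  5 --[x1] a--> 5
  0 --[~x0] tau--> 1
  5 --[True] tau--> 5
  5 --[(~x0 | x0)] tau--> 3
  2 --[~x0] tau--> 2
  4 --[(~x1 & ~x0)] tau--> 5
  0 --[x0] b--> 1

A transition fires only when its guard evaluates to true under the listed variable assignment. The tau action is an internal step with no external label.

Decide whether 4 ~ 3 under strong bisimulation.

Bisimulation quotient by refinement:
  P[0] = {{0,1,2,3,4,5}}
  P[1] = {{0,1,2},{3},{4},{5}}
  P[2] = {{0,1},{2},{3},{4},{5}}
  P[3] = {{0},{1},{2},{3},{4},{5}}
stable after 4 split(s): 6 block(s)
[4]={4}  [3]={3}

Answer: NOT BISIMILAR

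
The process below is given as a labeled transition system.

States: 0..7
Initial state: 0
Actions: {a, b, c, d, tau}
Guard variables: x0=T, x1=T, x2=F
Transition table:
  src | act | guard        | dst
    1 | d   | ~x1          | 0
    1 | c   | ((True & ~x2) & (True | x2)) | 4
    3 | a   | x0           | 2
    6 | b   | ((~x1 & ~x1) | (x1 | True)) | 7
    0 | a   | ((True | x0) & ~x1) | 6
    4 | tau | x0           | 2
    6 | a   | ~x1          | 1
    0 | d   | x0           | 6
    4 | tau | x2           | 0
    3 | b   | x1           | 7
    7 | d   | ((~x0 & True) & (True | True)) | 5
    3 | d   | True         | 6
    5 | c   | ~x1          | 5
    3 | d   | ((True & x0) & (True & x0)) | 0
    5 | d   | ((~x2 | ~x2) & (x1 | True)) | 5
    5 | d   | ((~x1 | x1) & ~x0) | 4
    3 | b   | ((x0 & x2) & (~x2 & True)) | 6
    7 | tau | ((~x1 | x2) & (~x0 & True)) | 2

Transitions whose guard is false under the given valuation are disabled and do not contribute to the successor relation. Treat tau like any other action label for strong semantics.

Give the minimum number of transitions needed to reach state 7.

BFS to 7:
  Layer 0: {0}
  Layer 1: {6}
  Layer 2: {7}
first hit 7 at d=2 via d·b

Answer: 2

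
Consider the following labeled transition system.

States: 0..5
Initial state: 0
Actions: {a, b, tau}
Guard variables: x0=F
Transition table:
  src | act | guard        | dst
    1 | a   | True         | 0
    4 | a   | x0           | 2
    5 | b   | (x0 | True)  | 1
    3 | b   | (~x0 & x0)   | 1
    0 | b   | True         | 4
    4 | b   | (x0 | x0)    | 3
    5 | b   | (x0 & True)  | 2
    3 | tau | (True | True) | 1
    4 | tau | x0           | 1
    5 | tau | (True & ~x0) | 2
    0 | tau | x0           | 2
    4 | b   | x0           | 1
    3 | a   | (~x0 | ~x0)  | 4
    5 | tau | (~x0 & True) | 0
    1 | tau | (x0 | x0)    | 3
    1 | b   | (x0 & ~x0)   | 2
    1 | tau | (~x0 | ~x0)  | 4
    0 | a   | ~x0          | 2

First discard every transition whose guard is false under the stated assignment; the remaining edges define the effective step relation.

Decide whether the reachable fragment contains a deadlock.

Answer: DEADLOCK at state 2

Working:
Reach set: {0,2,4}
  0: a→2  b→4  [2 out]
  2: ∅  [no exit]
  4: ∅  [no exit]
Path to 2: a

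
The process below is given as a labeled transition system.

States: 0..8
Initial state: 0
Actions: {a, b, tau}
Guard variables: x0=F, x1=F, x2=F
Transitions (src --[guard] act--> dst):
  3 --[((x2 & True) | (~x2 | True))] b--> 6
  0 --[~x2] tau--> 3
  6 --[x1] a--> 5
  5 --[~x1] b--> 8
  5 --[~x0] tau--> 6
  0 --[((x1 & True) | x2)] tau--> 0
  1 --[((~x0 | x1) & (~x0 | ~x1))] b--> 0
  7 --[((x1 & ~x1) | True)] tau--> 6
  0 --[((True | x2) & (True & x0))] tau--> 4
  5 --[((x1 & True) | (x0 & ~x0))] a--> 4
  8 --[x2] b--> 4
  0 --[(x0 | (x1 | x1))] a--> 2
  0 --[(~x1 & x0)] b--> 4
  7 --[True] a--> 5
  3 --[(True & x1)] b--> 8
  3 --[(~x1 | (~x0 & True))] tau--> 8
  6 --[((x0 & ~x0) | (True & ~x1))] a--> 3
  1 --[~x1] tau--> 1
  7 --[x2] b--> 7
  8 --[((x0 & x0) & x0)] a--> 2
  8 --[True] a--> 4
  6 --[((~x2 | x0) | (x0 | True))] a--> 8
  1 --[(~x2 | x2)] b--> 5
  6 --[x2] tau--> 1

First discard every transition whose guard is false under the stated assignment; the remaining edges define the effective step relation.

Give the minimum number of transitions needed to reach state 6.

Answer: 2

Analysis:
Layered search for 6:
  Layer 0: {0}
  Layer 1: {3}
  Layer 2: {6,8}
depth(6)=2, e.g. tau·b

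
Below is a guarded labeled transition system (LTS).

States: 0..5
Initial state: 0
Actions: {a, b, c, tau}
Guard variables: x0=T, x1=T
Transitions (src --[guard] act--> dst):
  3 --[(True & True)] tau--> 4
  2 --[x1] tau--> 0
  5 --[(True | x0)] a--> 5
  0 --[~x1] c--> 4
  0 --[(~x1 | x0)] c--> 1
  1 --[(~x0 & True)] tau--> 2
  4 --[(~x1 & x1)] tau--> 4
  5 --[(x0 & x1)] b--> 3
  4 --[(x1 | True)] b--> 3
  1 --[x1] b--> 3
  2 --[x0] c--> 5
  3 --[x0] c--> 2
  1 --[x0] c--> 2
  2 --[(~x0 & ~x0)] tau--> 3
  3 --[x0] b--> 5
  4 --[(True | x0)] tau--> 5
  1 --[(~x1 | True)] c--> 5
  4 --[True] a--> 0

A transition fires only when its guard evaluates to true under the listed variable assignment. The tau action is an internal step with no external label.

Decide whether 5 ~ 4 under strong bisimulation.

Bisimulation quotient by refinement:
  π0 = {{0,1,2,3,4,5}}
  π1 = {{0},{1},{2},{3},{4},{5}}
6 equivalence class(es) (converged in 2)
5∈{5}, 4∈{4}

Answer: NOT BISIMILAR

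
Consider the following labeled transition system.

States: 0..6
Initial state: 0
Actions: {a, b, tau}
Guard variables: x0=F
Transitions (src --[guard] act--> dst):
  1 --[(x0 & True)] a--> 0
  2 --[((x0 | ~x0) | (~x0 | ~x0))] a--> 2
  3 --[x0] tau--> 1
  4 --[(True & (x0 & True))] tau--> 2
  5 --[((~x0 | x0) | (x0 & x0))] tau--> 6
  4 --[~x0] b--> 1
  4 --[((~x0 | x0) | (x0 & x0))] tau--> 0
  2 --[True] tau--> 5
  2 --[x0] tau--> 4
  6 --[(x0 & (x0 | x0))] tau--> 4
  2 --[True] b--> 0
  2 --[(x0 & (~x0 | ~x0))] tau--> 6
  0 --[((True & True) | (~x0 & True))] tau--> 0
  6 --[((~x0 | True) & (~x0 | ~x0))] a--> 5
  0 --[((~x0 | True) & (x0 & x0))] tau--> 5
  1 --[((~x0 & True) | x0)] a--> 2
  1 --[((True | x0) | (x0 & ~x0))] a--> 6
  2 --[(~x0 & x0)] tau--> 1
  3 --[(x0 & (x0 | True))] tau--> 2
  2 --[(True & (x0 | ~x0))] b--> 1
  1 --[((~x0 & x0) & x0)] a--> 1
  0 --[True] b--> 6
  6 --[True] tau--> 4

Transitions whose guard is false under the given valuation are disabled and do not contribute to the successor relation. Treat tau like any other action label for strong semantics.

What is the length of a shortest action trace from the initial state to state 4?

BFS to 4:
  L0 = {0}
  L1 = {6}
  L2 = {4,5}
depth(4)=2, e.g. b·tau

Answer: 2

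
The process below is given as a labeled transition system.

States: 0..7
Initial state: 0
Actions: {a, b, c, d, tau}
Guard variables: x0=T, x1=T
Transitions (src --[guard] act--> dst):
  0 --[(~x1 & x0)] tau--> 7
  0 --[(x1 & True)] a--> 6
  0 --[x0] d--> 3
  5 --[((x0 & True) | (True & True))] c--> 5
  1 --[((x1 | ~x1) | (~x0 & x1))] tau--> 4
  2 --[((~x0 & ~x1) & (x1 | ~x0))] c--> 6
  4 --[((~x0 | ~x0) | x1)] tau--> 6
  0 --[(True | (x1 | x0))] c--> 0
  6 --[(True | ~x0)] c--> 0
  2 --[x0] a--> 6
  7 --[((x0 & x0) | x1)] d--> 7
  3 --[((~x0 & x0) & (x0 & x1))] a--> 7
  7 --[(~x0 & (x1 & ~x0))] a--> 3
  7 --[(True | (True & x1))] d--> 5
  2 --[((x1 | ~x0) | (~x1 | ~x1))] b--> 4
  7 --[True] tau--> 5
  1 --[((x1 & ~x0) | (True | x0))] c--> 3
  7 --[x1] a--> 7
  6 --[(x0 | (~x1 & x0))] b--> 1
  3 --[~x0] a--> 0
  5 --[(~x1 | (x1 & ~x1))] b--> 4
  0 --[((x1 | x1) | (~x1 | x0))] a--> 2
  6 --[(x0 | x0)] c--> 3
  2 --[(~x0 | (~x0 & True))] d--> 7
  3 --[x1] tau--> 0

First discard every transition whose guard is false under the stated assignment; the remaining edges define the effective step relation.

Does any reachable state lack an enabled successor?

Answer: DEADLOCK-FREE

Working:
Reachable = {0,1,2,3,4,6}
  0: a→2  a→6  c→0  d→3  [4 exit(s)]
  1: c→3  tau→4  [2 exit(s)]
  2: a→6  b→4  [2 exit(s)]
  3: tau→0  [1 exit(s)]
  4: tau→6  [1 exit(s)]
  6: b→1  c→0  c→3  [3 exit(s)]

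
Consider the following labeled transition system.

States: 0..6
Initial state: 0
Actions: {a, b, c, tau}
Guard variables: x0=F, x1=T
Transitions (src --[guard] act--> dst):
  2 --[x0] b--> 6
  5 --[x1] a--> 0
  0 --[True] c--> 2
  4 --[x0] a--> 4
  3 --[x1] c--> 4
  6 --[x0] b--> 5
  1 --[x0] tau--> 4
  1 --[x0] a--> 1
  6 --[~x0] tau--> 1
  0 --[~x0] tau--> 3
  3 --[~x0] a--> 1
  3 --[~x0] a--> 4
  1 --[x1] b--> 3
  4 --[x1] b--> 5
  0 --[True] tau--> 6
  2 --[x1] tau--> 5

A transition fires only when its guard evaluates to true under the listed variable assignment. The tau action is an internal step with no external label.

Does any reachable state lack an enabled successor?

R = {0,1,2,3,4,5,6}
  0: c→2  tau→3  tau→6  [3 exit(s)]
  1: b→3  [1 exit(s)]
  2: tau→5  [1 exit(s)]
  3: a→1  a→4  c→4  [3 exit(s)]
  4: b→5  [1 exit(s)]
  5: a→0  [1 exit(s)]
  6: tau→1  [1 exit(s)]

Answer: DEADLOCK-FREE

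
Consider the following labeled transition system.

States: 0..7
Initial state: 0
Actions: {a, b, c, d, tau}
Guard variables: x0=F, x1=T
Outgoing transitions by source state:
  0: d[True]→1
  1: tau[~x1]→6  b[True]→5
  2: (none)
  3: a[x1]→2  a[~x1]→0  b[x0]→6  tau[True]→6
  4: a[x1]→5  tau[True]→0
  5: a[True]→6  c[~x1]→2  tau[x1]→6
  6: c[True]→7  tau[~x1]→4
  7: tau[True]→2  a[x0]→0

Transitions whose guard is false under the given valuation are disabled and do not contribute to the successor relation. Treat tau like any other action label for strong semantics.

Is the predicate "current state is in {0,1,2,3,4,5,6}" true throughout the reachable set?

Answer: INVARIANT VIOLATED at state 7

Analysis:
Inv-set: {0,1,2,3,4,5,6}
R = {0,1,2,5,6,7}
  0: ok
  1: ok
  2: ok
  5: ok
  6: ok
  7: ✗ unsafe
witness against invariant: d·b·a·c → 7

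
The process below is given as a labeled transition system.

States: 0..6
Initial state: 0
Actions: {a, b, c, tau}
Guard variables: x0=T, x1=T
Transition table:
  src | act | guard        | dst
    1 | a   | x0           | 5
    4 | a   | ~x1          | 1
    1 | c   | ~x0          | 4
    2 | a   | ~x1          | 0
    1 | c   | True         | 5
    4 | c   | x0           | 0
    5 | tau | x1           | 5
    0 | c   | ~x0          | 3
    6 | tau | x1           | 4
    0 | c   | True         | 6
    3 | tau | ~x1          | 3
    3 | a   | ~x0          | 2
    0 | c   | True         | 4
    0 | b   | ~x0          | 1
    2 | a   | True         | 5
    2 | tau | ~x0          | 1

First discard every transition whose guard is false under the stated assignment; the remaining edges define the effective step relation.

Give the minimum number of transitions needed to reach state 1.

Breadth-first toward 1:
  Layer 0: {0}
  Layer 1: {4,6}
1 never appears.

Answer: UNREACHABLE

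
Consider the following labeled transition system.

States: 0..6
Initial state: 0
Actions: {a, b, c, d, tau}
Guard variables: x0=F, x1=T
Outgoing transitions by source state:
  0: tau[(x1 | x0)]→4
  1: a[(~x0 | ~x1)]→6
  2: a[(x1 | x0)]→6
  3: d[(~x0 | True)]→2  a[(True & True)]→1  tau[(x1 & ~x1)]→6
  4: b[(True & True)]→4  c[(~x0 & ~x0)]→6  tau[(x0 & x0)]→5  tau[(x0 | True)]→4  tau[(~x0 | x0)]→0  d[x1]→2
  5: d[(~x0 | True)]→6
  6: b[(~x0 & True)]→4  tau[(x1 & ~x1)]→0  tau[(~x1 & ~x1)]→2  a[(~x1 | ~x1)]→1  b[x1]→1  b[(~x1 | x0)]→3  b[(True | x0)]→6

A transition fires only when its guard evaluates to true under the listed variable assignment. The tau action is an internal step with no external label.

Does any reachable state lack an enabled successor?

Answer: DEADLOCK-FREE

Analysis:
Reach set: {0,1,2,4,6}
  0: tau→4  [deg 1]
  1: a→6  [deg 1]
  2: a→6  [deg 1]
  4: b→4  c→6  d→2  tau→0  tau→4  [deg 5]
  6: b→1  b→4  b→6  [deg 3]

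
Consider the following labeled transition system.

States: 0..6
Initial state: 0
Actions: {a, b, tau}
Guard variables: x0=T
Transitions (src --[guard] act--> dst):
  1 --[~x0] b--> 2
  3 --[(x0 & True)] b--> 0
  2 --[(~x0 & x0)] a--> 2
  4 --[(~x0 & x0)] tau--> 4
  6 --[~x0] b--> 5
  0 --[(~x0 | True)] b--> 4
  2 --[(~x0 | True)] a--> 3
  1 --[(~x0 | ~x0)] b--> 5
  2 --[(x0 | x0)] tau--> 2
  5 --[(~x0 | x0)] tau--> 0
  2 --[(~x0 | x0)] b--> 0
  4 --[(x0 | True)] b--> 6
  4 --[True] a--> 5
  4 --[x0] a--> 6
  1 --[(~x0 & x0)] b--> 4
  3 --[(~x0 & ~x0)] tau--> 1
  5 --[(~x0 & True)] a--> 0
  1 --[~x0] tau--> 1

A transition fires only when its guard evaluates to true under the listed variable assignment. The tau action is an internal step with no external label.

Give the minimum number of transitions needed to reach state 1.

Breadth-first toward 1:
  depth 0: {0}
  depth 1: {4}
  depth 2: {5,6}
1 never appears.

Answer: UNREACHABLE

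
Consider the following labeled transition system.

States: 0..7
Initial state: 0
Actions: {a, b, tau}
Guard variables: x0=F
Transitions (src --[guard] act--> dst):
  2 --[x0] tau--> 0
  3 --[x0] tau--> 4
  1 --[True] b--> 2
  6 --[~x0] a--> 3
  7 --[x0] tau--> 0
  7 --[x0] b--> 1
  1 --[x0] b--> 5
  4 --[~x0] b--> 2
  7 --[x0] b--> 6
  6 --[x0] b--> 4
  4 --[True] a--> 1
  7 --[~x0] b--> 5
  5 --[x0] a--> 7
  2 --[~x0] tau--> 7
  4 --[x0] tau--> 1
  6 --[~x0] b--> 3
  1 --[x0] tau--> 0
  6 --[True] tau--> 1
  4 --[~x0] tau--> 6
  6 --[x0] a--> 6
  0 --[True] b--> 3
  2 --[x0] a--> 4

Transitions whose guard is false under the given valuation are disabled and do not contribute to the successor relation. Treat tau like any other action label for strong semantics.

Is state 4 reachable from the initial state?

Guard filter leaves 10 enabled edge(s).
depth 0: {0}
depth 1: {3}  total {0,3}
R = {0,3}

Answer: UNREACHABLE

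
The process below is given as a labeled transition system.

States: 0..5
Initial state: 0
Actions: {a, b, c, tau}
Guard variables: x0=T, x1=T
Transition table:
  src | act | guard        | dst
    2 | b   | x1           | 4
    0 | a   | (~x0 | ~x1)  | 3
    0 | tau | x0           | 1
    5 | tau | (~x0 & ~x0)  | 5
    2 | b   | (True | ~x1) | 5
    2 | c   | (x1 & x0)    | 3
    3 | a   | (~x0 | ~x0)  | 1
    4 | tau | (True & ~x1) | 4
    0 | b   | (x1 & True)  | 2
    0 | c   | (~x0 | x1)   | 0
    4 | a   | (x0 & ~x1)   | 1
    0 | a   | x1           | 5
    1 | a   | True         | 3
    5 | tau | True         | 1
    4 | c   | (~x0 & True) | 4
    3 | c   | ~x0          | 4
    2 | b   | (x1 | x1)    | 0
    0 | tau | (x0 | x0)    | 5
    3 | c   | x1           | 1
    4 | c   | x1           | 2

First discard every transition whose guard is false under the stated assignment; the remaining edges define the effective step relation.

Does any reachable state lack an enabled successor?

R = {0,1,2,3,4,5}
  0: a→5  b→2  c→0  tau→1  tau→5  [5 exit(s)]
  1: a→3  [1 exit(s)]
  2: b→0  b→4  b→5  c→3  [4 exit(s)]
  3: c→1  [1 exit(s)]
  4: c→2  [1 exit(s)]
  5: tau→1  [1 exit(s)]

Answer: DEADLOCK-FREE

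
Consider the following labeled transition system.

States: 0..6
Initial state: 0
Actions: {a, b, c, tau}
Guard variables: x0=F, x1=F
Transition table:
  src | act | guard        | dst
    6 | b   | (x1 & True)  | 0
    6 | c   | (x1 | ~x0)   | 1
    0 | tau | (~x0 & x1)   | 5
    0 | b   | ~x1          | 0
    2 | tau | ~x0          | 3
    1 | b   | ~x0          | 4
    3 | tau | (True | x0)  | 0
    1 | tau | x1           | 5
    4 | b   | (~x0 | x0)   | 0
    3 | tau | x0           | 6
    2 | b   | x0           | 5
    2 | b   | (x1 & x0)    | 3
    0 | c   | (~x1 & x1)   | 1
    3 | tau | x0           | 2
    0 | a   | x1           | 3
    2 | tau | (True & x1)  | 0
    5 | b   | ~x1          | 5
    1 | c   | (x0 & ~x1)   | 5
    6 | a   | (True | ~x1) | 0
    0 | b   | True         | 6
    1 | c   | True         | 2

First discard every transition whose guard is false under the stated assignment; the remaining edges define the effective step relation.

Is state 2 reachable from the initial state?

10 transition(s) survive guard evaluation.
depth 0: {0}
depth 1: {6}  total {0,6}
depth 2: {1}  total {0,1,6}
depth 3: {2,4}  total {0,1,2,4,6}
depth 4: {3}  total {0,1,2,3,4,6}
R = {0,1,2,3,4,6}
Path to 2: b·c·c

Answer: REACHABLE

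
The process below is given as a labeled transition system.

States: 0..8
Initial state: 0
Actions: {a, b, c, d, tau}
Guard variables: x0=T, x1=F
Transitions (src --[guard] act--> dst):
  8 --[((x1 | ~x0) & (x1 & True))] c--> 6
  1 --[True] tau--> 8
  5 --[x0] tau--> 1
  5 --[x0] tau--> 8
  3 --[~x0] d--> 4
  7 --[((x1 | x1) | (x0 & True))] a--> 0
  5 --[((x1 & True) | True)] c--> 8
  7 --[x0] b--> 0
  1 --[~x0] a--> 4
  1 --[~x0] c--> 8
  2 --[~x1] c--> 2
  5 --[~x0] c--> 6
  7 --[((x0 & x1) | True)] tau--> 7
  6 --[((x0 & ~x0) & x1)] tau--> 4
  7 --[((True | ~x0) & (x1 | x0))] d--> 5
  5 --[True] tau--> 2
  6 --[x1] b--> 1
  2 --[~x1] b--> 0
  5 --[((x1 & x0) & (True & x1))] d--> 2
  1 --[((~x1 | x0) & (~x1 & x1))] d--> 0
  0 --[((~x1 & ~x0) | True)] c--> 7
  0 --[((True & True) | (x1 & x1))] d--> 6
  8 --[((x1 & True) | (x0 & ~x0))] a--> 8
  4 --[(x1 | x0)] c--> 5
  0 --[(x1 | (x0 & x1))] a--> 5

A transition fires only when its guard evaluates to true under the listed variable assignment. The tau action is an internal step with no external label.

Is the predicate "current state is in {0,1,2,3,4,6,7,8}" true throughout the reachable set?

Answer: INVARIANT VIOLATED at state 5

Trace:
Safe = {0,1,2,3,4,6,7,8}
Reachable = {0,1,2,5,6,7,8}
  0: safe
  1: safe
  2: safe
  5: VIOLATES
  6: safe
  7: safe
  8: safe
counterexample path to 5: c·d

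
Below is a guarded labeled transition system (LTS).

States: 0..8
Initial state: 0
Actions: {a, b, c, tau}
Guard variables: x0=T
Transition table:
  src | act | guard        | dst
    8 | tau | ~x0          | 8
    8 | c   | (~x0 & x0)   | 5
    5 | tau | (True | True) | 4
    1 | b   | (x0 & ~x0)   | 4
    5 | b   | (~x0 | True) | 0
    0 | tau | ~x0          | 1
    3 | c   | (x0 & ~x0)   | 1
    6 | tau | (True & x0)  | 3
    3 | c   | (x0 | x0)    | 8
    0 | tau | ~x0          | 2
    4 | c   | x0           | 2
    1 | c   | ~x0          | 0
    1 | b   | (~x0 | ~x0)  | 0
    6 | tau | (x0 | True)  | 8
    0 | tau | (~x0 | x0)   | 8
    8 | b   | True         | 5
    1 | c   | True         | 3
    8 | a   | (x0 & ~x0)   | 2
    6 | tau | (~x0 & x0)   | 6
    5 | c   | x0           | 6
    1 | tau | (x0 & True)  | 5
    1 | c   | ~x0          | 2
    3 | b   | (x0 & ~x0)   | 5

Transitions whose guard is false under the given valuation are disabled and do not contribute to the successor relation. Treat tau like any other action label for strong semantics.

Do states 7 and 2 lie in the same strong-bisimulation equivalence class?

Compute ~ classes (split until stable):
  P[0] = {{0,1,2,3,4,5,6,7,8}}
  P[1] = {{0,6},{1},{2,7},{3,4},{5},{8}}
  P[2] = {{0},{1},{2,7},{3},{4},{5},{6},{8}}
Fixed point at round 3; 8 class(es).
7∈{2,7}, 2∈{2,7}

Answer: BISIMILAR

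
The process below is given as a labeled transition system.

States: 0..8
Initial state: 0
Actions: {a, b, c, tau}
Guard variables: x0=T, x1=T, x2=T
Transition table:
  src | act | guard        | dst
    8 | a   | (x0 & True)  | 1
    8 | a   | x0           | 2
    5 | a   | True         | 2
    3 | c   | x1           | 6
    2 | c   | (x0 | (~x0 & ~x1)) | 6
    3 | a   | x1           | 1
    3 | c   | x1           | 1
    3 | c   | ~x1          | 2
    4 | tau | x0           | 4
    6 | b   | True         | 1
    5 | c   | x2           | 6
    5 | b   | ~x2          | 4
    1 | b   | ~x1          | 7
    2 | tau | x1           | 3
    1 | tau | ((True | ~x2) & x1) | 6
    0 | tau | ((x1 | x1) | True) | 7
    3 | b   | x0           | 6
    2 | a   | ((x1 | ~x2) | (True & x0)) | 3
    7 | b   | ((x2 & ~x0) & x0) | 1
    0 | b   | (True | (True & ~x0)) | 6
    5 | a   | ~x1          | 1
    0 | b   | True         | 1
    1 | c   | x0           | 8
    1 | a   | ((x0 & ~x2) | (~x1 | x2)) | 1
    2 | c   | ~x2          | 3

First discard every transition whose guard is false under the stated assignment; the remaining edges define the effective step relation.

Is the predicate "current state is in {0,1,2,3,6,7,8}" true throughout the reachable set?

Allowed set {0,1,2,3,6,7,8}
R = {0,1,2,3,6,7,8}
  0: safe
  1: safe
  2: safe
  3: safe
  6: safe
  7: safe
  8: safe

Answer: INVARIANT HOLDS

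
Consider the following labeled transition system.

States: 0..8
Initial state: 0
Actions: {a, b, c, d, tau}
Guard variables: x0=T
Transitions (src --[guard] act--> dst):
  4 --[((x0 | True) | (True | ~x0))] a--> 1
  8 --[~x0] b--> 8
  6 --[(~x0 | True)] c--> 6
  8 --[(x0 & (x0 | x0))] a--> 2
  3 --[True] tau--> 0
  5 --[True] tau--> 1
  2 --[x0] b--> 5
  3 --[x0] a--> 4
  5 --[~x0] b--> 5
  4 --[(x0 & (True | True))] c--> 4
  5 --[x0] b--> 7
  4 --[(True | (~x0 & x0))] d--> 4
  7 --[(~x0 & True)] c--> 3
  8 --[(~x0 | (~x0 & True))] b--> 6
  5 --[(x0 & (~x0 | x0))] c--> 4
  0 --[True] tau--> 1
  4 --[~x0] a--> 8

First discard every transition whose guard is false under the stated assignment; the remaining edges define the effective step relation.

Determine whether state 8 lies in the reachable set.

Guard filter leaves 12 enabled edge(s).
Layer 0: {0}
Layer 1: {1}  total {0,1}
Reach set: {0,1}

Answer: UNREACHABLE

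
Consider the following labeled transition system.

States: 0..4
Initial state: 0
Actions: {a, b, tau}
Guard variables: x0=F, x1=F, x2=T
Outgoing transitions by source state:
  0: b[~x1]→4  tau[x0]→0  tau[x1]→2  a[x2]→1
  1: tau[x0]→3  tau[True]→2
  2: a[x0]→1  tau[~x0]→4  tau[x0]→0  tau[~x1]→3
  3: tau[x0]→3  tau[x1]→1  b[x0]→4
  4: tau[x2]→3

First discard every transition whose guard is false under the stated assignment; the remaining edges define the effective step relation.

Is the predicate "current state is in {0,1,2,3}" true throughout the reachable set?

Answer: INVARIANT VIOLATED at state 4

Working:
Safe = {0,1,2,3}
Reachable = {0,1,2,3,4}
  0: ok
  1: ok
  2: ok
  3: ok
  4: VIOLATES
counterexample path to 4: b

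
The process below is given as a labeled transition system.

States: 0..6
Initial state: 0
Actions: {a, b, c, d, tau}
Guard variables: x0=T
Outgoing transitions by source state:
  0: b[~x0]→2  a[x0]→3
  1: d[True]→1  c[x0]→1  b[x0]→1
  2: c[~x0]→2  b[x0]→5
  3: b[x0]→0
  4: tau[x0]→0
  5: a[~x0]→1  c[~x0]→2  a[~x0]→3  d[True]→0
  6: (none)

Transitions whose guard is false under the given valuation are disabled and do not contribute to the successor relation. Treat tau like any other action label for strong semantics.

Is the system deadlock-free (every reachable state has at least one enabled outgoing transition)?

Reach set: {0,3}
  0: a→3  [1 exit(s)]
  3: b→0  [1 exit(s)]

Answer: DEADLOCK-FREE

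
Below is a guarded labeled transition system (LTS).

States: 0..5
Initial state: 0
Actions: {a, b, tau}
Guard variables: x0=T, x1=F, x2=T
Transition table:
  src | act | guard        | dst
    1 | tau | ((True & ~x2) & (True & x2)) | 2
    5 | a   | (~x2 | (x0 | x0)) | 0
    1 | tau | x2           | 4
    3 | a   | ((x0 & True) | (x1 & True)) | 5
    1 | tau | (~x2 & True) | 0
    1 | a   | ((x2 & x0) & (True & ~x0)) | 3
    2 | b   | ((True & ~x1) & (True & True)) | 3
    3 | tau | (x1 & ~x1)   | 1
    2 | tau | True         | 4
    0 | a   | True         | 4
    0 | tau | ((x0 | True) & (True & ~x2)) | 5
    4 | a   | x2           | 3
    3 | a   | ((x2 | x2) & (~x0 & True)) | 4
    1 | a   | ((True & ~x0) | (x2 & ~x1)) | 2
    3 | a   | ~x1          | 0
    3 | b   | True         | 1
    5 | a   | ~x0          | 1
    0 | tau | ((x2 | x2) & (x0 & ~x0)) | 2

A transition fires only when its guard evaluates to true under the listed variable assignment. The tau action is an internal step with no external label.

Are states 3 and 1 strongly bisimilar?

Answer: NOT BISIMILAR

Analysis:
Compute ~ classes (split until stable):
  π0 = {{0,1,2,3,4,5}}
  π1 = {{0,4,5},{1},{2},{3}}
  π2 = {{0,5},{1},{2},{3},{4}}
  π3 = {{0},{1},{2},{3},{4},{5}}
Fixed point at round 4; 6 class(es).
3∈{3}, 1∈{1}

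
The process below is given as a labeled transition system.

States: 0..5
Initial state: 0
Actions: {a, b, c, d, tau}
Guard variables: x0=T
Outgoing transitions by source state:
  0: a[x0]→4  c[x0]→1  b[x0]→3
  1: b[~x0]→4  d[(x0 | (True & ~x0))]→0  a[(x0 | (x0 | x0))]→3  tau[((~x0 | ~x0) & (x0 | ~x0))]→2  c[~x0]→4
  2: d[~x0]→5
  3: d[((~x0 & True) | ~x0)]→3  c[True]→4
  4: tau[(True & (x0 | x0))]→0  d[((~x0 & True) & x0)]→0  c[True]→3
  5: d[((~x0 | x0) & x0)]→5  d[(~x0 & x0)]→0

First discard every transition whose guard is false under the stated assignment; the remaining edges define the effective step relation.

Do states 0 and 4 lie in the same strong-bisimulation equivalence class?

Answer: NOT BISIMILAR

Analysis:
Refine partition for ~:
  π0 = {{0,1,2,3,4,5}}
  π1 = {{0},{1},{2},{3},{4},{5}}
stable after 2 split(s): 6 block(s)
class of 0: {0}; class of 4: {4}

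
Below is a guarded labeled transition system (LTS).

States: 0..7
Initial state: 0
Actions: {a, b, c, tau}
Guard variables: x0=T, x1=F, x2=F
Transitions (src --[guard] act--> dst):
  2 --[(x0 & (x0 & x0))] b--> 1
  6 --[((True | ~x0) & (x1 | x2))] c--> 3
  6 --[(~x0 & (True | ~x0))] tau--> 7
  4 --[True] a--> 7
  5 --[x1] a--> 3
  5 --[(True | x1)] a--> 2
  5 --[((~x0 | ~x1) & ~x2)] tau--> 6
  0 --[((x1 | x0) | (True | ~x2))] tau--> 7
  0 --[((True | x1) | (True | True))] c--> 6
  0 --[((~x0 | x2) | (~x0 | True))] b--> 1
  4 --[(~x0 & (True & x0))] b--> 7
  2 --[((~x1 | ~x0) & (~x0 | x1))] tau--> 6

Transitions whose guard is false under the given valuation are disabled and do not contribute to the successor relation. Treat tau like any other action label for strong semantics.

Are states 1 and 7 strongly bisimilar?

Answer: BISIMILAR

Trace:
Compute ~ classes (split until stable):
  round 0: {{0,1,2,3,4,5,6,7}}
  round 1: {{0},{1,3,6,7},{2},{4},{5}}
stable after 2 split(s): 5 block(s)
1∈{1,3,6,7}, 7∈{1,3,6,7}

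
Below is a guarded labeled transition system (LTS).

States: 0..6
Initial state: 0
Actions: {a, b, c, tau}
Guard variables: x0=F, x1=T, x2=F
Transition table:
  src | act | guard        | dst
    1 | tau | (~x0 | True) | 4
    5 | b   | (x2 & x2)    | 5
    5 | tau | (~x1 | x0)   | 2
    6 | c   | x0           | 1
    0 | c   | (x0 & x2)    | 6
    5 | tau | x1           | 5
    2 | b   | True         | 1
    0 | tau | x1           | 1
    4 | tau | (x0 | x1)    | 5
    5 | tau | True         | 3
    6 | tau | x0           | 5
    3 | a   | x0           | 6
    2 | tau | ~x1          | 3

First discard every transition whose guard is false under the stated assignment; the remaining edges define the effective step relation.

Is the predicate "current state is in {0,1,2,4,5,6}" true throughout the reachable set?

Safe = {0,1,2,4,5,6}
R = {0,1,3,4,5}
  0: safe
  1: safe
  3: outside
  4: safe
  5: safe
reach 3 via tau·tau·tau·tau — violates

Answer: INVARIANT VIOLATED at state 3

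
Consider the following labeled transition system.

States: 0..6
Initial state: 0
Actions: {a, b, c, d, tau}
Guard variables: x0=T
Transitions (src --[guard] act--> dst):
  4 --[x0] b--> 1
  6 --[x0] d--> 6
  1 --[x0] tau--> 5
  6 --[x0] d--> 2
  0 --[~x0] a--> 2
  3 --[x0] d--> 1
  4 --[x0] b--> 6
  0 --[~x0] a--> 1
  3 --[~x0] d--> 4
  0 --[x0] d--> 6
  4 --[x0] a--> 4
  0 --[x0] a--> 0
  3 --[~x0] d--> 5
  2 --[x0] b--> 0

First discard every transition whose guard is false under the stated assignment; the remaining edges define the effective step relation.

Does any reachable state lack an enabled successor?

Reachable = {0,2,6}
  0: a→0  d→6  [deg 2]
  2: b→0  [deg 1]
  6: d→2  d→6  [deg 2]

Answer: DEADLOCK-FREE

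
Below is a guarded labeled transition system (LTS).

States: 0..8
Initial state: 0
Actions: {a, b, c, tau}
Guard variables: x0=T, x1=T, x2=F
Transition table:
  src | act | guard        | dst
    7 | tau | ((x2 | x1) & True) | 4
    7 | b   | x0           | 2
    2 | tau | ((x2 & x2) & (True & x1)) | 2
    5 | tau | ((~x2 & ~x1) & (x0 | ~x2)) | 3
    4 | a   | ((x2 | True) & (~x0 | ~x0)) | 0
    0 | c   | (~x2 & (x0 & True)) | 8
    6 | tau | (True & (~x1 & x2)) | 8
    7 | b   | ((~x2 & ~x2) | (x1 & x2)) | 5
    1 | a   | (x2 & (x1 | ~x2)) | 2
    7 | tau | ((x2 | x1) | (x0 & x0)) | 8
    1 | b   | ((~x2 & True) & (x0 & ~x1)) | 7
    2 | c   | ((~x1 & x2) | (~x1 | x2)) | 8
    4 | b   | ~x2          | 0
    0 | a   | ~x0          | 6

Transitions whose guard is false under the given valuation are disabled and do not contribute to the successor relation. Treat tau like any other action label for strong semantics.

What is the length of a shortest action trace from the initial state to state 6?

Answer: UNREACHABLE

Analysis:
Breadth-first toward 6:
  Layer 0: {0}
  Layer 1: {8}
6 never appears.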